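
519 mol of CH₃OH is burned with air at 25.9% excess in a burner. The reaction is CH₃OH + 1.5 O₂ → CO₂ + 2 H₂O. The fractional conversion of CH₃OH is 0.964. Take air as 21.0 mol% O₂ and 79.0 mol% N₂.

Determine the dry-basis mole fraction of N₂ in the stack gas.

0.831

Stoichiometric O₂ = 1.5 × 519 = 778.5 mol; O₂ fed = 778.5 × 1.259 = 980.1 mol.
N₂ fed = 980.1 × 79/21 = 3687 mol.
Fuel reacted = 0.964 × 519 → ξ = 500.3 mol.
Outlet (n = n₀ + ν ξ):
  CH₃OH: 519 − 1(500.3) = 18.68
  O₂: 980.1 − 1.5(500.3) = 229.7
  N₂: 3687 (inert)
  CO₂: 0 + 1(500.3) = 500.3
  H₂O: 0 + 2(500.3) = 1001
Dry total = 4436 mol; y_N₂ (dry) = 3687 / 4436 = 0.8312.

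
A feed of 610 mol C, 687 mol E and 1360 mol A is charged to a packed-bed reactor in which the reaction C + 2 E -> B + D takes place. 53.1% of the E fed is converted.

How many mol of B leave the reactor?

182 mol

E reacted = 0.531 × 687 = 364.8 mol; ν_E = −2, so ξ = 364.8/2 = 182.4 mol.
Outlet amounts (n = n₀ + ν ξ):
  C: 610 − 1(182.4) = 427.6
  E: 687 − 2(182.4) = 322.2
  B: 0 + 1(182.4) = 182.4
  D: 0 + 1(182.4) = 182.4
  A: 1360 (inert)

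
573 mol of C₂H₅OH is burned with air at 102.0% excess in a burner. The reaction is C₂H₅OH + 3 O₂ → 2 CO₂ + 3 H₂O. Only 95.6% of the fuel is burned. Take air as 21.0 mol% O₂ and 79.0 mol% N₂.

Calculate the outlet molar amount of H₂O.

Stoichiometric O₂ = 3 × 573 = 1719 mol; O₂ fed = 1719 × 2.020 = 3472 mol.
N₂ fed = 3472 × 79/21 = 13060 mol.
Fuel reacted = 0.956 × 573 → ξ = 547.8 mol.
Outlet (n = n₀ + ν ξ):
  C₂H₅OH: 573 − 1(547.8) = 25.21
  O₂: 3472 − 3(547.8) = 1829
  N₂: 13060 (inert)
  CO₂: 0 + 2(547.8) = 1096
  H₂O: 0 + 3(547.8) = 1643

1640 mol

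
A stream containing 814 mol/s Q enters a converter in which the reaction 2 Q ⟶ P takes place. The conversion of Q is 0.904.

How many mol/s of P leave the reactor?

368 mol/s

Q reacted = 0.904 × 814 = 735.9 mol/s; ν_Q = −2, so ξ = 735.9/2 = 367.9 mol/s.
Outlet amounts (n = n₀ + ν ξ):
  Q: 814 − 2(367.9) = 78.14
  P: 0 + 1(367.9) = 367.9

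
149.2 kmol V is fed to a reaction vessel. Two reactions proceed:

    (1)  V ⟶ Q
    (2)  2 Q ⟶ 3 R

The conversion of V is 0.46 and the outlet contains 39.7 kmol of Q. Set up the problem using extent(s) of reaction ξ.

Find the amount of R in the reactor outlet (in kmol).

43.4 kmol

Conversion of V: V consumed = 1ξ₁ = 0.46 × 149.2 → ξ₁ = 68.63 kmol.
Q balance: n_Q = 0 + 1ξ₁ − 2ξ₂ = 39.7 → ξ₂ = (1·68.63 − 39.7)/2 = 14.47 kmol.
Outlet amounts (n = n₀ + Σ ν·ξ):
  V: 149.2 − 1(68.63) = 80.57
  Q: 0 + 1(68.63) − 2(14.47) = 39.7
  R: 0 + 3(14.47) = 43.4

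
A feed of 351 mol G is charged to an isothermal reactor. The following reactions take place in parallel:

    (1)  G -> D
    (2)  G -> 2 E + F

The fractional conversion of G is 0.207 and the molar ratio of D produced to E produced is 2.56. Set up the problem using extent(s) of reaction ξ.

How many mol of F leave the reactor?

Conversion of G: G consumed = 0.207 × 351 = 72.66 mol = 1ξ₁ + 1ξ₂.
Selectivity: 1ξ₁ / (2ξ₂) = 2.56 → ξ₁ = 5.12 ξ₂.
Substitute: (1·5.12 + 1) ξ₂ = 72.66 → ξ₂ = 11.87 mol, ξ₁ = 60.78 mol.
Outlet amounts (n = n₀ + Σ ν·ξ):
  G: 351 − 1(60.78) − 1(11.87) = 278.3
  D: 0 + 1(60.78) = 60.78
  E: 0 + 2(11.87) = 23.74
  F: 0 + 1(11.87) = 11.87

11.9 mol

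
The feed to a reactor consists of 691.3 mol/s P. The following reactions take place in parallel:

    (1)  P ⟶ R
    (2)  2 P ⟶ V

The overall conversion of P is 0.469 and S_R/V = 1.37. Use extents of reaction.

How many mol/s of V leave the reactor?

Conversion of P: P consumed = 0.469 × 691.3 = 324.2 mol/s = 1ξ₁ + 2ξ₂.
Selectivity: 1ξ₁ / (1ξ₂) = 1.37 → ξ₁ = 1.37 ξ₂.
Substitute: (1·1.37 + 2) ξ₂ = 324.2 → ξ₂ = 96.21 mol/s, ξ₁ = 131.8 mol/s.
Outlet amounts (n = n₀ + Σ ν·ξ):
  P: 691.3 − 1(131.8) − 2(96.21) = 367.1
  R: 0 + 1(131.8) = 131.8
  V: 0 + 1(96.21) = 96.21

96.2 mol/s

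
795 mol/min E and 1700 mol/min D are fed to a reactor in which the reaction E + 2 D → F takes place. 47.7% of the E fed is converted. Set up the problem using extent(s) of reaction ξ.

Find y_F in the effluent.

E reacted = 0.477 × 795 = 379.2 mol/min; ν_E = −1, so ξ = 379.2/1 = 379.2 mol/min.
Outlet amounts (n = n₀ + ν ξ):
  E: 795 − 1(379.2) = 415.8
  D: 1700 − 2(379.2) = 941.6
  F: 0 + 1(379.2) = 379.2
Total out = 1737 mol/min; y_F = 379.2 / 1737 = 0.2184.

0.218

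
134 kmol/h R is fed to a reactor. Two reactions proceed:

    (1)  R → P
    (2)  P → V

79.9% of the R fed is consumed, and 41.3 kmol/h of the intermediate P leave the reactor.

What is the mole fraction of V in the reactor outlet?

0.491

Conversion of R: R consumed = 1ξ₁ = 0.799 × 134 → ξ₁ = 107.1 kmol/h.
P balance: n_P = 0 + 1ξ₁ − 1ξ₂ = 41.3 → ξ₂ = (1·107.1 − 41.3)/1 = 65.77 kmol/h.
Outlet amounts (n = n₀ + Σ ν·ξ):
  R: 134 − 1(107.1) = 26.93
  P: 0 + 1(107.1) − 1(65.77) = 41.3
  V: 0 + 1(65.77) = 65.77
Total out = 134 kmol/h; y_V = 65.77 / 134 = 0.4908.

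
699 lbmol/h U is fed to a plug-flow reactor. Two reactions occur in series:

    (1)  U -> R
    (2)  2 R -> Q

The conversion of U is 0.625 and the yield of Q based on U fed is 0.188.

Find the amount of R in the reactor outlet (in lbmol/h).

174 lbmol/h

Conversion of U: U consumed = 1ξ₁ = 0.625 × 699 → ξ₁ = 436.9 lbmol/h.
Yield of Q: 1ξ₂ / 699 = 0.188 → ξ₂ = 131.4 lbmol/h.
Outlet amounts (n = n₀ + Σ ν·ξ):
  U: 699 − 1(436.9) = 262.1
  R: 0 + 1(436.9) − 2(131.4) = 174.1
  Q: 0 + 1(131.4) = 131.4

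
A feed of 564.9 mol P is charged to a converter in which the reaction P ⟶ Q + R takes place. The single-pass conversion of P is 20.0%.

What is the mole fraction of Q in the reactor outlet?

P reacted = 0.2 × 564.9 = 113 mol; ν_P = −1, so ξ = 113/1 = 113 mol.
Outlet amounts (n = n₀ + ν ξ):
  P: 564.9 − 1(113) = 451.9
  Q: 0 + 1(113) = 113
  R: 0 + 1(113) = 113
Total out = 677.9 mol; y_Q = 113 / 677.9 = 0.1667.

0.167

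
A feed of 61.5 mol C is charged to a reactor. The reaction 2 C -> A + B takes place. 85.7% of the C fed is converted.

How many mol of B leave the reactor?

C reacted = 0.857 × 61.5 = 52.71 mol; ν_C = −2, so ξ = 52.71/2 = 26.35 mol.
Outlet amounts (n = n₀ + ν ξ):
  C: 61.5 − 2(26.35) = 8.794
  A: 0 + 1(26.35) = 26.35
  B: 0 + 1(26.35) = 26.35

26.4 mol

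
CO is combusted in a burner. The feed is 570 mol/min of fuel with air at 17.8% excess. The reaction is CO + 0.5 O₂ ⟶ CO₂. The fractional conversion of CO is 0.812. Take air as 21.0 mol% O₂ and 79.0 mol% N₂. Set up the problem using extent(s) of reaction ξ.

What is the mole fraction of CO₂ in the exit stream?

0.239

Stoichiometric O₂ = 0.5 × 570 = 285 mol/min; O₂ fed = 285 × 1.178 = 335.7 mol/min.
N₂ fed = 335.7 × 79/21 = 1263 mol/min.
Fuel reacted = 0.812 × 570 → ξ = 462.8 mol/min.
Outlet (n = n₀ + ν ξ):
  CO: 570 − 1(462.8) = 107.2
  O₂: 335.7 − 0.5(462.8) = 104.3
  N₂: 1263 (inert)
  CO₂: 0 + 1(462.8) = 462.8
Total out = 1937 mol/min; y_CO₂ = 462.8 / 1937 = 0.2389.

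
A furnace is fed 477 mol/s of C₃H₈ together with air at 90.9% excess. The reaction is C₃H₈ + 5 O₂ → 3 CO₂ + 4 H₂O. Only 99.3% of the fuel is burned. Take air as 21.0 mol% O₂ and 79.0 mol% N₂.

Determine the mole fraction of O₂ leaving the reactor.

Stoichiometric O₂ = 5 × 477 = 2385 mol/s; O₂ fed = 2385 × 1.909 = 4553 mol/s.
N₂ fed = 4553 × 79/21 = 17130 mol/s.
Fuel reacted = 0.993 × 477 → ξ = 473.7 mol/s.
Outlet (n = n₀ + ν ξ):
  C₃H₈: 477 − 1(473.7) = 3.339
  O₂: 4553 − 5(473.7) = 2185
  N₂: 17130 (inert)
  CO₂: 0 + 3(473.7) = 1421
  H₂O: 0 + 4(473.7) = 1895
Total out = 22630 mol/s; y_O₂ = 2185 / 22630 = 0.09653.

0.0965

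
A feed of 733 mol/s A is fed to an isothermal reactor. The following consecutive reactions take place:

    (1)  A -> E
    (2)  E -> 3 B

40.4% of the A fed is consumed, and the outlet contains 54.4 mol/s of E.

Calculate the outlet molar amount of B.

Conversion of A: A consumed = 1ξ₁ = 0.404 × 733 → ξ₁ = 296.1 mol/s.
E balance: n_E = 0 + 1ξ₁ − 1ξ₂ = 54.4 → ξ₂ = (1·296.1 − 54.4)/1 = 241.7 mol/s.
Outlet amounts (n = n₀ + Σ ν·ξ):
  A: 733 − 1(296.1) = 436.9
  E: 0 + 1(296.1) − 1(241.7) = 54.4
  B: 0 + 3(241.7) = 725.2

725 mol/s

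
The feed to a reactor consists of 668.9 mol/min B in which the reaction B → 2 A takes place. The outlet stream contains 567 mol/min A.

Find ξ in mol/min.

For A: n = n₀ + 2ξ → 567 = 0 + 2ξ, giving ξ = 283.5 mol/min.
Outlet amounts (n = n₀ + ν ξ):
  B: 668.9 − 1(283.5) = 385.4
  A: 0 + 2(283.5) = 567

ξ = 284 mol/min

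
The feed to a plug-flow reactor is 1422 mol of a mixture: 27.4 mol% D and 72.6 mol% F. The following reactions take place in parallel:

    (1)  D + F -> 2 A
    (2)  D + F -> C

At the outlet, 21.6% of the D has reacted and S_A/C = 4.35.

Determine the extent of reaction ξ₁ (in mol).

Conversion of D: D consumed = 0.216 × 389.6 = 84.16 mol = 1ξ₁ + 1ξ₂.
Selectivity: 2ξ₁ / (1ξ₂) = 4.35 → ξ₁ = 2.175 ξ₂.
Substitute: (1·2.175 + 1) ξ₂ = 84.16 → ξ₂ = 26.51 mol, ξ₁ = 57.65 mol.
Outlet amounts (n = n₀ + Σ ν·ξ):
  D: 389.6 − 1(57.65) − 1(26.51) = 305.5
  F: 1032 − 1(57.65) − 1(26.51) = 948.2
  A: 0 + 2(57.65) = 115.3
  C: 0 + 1(26.51) = 26.51

ξ₁ = 57.7 mol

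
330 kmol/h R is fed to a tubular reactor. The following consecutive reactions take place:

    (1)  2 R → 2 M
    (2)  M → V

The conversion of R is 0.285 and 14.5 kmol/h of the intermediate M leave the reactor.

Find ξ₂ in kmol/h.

ξ₂ = 79.5 kmol/h

Conversion of R: R consumed = 2ξ₁ = 0.285 × 330 → ξ₁ = 47.02 kmol/h.
M balance: n_M = 0 + 2ξ₁ − 1ξ₂ = 14.5 → ξ₂ = (2·47.02 − 14.5)/1 = 79.55 kmol/h.
Outlet amounts (n = n₀ + Σ ν·ξ):
  R: 330 − 2(47.02) = 235.9
  M: 0 + 2(47.02) − 1(79.55) = 14.5
  V: 0 + 1(79.55) = 79.55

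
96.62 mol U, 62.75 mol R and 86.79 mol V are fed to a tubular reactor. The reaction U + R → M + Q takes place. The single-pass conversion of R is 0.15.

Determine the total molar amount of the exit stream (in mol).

R reacted = 0.15 × 62.75 = 9.412 mol; ν_R = −1, so ξ = 9.412/1 = 9.412 mol.
Outlet amounts (n = n₀ + ν ξ):
  U: 96.62 − 1(9.412) = 87.21
  R: 62.75 − 1(9.412) = 53.34
  M: 0 + 1(9.412) = 9.412
  Q: 0 + 1(9.412) = 9.412
  V: 86.79 (inert)
Total out = 87.21 + 53.34 + 9.412 + 9.412 + 86.79 = 246.2 mol.

246 mol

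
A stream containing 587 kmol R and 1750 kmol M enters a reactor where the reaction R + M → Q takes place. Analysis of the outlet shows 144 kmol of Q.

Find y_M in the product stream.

0.732

For Q: n = n₀ + 1ξ → 144 = 0 + 1ξ, giving ξ = 144 kmol.
Outlet amounts (n = n₀ + ν ξ):
  R: 587 − 1(144) = 443
  M: 1750 − 1(144) = 1606
  Q: 0 + 1(144) = 144
Total out = 2193 kmol; y_M = 1606 / 2193 = 0.7323.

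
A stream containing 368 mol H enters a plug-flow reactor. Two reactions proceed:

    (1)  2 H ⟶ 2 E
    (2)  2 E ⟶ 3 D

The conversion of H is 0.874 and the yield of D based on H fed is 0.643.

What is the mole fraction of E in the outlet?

Conversion of H: H consumed = 2ξ₁ = 0.874 × 368 → ξ₁ = 160.8 mol.
Yield of D: 3ξ₂ / 368 = 0.643 → ξ₂ = 78.87 mol.
Outlet amounts (n = n₀ + Σ ν·ξ):
  H: 368 − 2(160.8) = 46.37
  E: 0 + 2(160.8) − 2(78.87) = 163.9
  D: 0 + 3(78.87) = 236.6
Total out = 446.9 mol; y_E = 163.9 / 446.9 = 0.3667.

0.367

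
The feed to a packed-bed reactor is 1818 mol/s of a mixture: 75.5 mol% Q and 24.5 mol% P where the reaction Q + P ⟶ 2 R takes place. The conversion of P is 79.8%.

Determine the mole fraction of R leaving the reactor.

0.391

P reacted = 0.798 × 445.4 = 355.4 mol/s; ν_P = −1, so ξ = 355.4/1 = 355.4 mol/s.
Outlet amounts (n = n₀ + ν ξ):
  Q: 1373 − 1(355.4) = 1017
  P: 445.4 − 1(355.4) = 89.97
  R: 0 + 2(355.4) = 710.9
Total out = 1818 mol/s; y_R = 710.9 / 1818 = 0.391.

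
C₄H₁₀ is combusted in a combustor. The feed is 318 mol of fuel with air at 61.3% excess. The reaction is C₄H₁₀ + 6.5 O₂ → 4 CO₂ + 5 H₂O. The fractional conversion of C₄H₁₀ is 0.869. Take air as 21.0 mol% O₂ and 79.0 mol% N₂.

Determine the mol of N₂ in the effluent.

12500 mol

Stoichiometric O₂ = 6.5 × 318 = 2067 mol; O₂ fed = 2067 × 1.613 = 3334 mol.
N₂ fed = 3334 × 79/21 = 12540 mol.
Fuel reacted = 0.869 × 318 → ξ = 276.3 mol.
Outlet (n = n₀ + ν ξ):
  C₄H₁₀: 318 − 1(276.3) = 41.66
  O₂: 3334 − 6.5(276.3) = 1538
  N₂: 12540 (inert)
  CO₂: 0 + 4(276.3) = 1105
  H₂O: 0 + 5(276.3) = 1382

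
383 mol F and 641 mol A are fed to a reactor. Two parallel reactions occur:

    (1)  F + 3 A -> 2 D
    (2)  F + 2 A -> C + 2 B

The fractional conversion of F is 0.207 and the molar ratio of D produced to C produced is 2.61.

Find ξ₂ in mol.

Conversion of F: F consumed = 0.207 × 383 = 79.28 mol = 1ξ₁ + 1ξ₂.
Selectivity: 2ξ₁ / (1ξ₂) = 2.61 → ξ₁ = 1.305 ξ₂.
Substitute: (1·1.305 + 1) ξ₂ = 79.28 → ξ₂ = 34.4 mol, ξ₁ = 44.89 mol.
Outlet amounts (n = n₀ + Σ ν·ξ):
  F: 383 − 1(44.89) − 1(34.4) = 303.7
  A: 641 − 3(44.89) − 2(34.4) = 437.6
  D: 0 + 2(44.89) = 89.77
  C: 0 + 1(34.4) = 34.4
  B: 0 + 2(34.4) = 68.79

ξ₂ = 34.4 mol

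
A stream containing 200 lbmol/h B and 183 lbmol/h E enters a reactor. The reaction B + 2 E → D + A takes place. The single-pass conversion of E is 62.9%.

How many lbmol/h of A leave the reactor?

E reacted = 0.629 × 183 = 115.1 lbmol/h; ν_E = −2, so ξ = 115.1/2 = 57.55 lbmol/h.
Outlet amounts (n = n₀ + ν ξ):
  B: 200 − 1(57.55) = 142.4
  E: 183 − 2(57.55) = 67.89
  D: 0 + 1(57.55) = 57.55
  A: 0 + 1(57.55) = 57.55

57.6 lbmol/h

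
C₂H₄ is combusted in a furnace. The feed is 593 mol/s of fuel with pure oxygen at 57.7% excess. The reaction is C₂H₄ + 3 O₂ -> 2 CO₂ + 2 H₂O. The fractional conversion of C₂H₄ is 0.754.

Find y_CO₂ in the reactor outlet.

Stoichiometric O₂ = 3 × 593 = 1779 mol/s; O₂ fed = 1779 × 1.577 = 2805 mol/s.
Fuel reacted = 0.754 × 593 → ξ = 447.1 mol/s.
Outlet (n = n₀ + ν ξ):
  C₂H₄: 593 − 1(447.1) = 145.9
  O₂: 2805 − 3(447.1) = 1464
  CO₂: 0 + 2(447.1) = 894.2
  H₂O: 0 + 2(447.1) = 894.2
Total out = 3398 mol/s; y_CO₂ = 894.2 / 3398 = 0.2631.

0.263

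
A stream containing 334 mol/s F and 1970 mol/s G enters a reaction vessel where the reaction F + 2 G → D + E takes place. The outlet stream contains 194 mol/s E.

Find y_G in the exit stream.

For E: n = n₀ + 1ξ → 194 = 0 + 1ξ, giving ξ = 194 mol/s.
Outlet amounts (n = n₀ + ν ξ):
  F: 334 − 1(194) = 140
  G: 1970 − 2(194) = 1582
  D: 0 + 1(194) = 194
  E: 0 + 1(194) = 194
Total out = 2110 mol/s; y_G = 1582 / 2110 = 0.7498.

0.75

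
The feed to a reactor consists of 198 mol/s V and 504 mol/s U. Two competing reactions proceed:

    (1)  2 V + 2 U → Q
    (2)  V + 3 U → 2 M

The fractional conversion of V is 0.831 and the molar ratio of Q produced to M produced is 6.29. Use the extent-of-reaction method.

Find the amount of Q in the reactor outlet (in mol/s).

79.1 mol/s

Conversion of V: V consumed = 0.831 × 198 = 164.5 mol/s = 2ξ₁ + 1ξ₂.
Selectivity: 1ξ₁ / (2ξ₂) = 6.29 → ξ₁ = 12.58 ξ₂.
Substitute: (2·12.58 + 1) ξ₂ = 164.5 → ξ₂ = 6.29 mol/s, ξ₁ = 79.12 mol/s.
Outlet amounts (n = n₀ + Σ ν·ξ):
  V: 198 − 2(79.12) − 1(6.29) = 33.46
  U: 504 − 2(79.12) − 3(6.29) = 326.9
  Q: 0 + 1(79.12) = 79.12
  M: 0 + 2(6.29) = 12.58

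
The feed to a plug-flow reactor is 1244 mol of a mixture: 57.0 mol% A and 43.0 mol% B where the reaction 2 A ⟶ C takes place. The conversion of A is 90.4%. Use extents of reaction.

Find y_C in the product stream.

0.347

A reacted = 0.904 × 709.1 = 641 mol; ν_A = −2, so ξ = 641/2 = 320.5 mol.
Outlet amounts (n = n₀ + ν ξ):
  A: 709.1 − 2(320.5) = 68.07
  C: 0 + 1(320.5) = 320.5
  B: 534.9 (inert)
Total out = 923.5 mol; y_C = 320.5 / 923.5 = 0.3471.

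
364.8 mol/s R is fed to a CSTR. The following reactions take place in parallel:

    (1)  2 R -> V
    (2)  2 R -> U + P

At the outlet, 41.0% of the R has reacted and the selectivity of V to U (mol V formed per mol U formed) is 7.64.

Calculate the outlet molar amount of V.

Conversion of R: R consumed = 0.41 × 364.8 = 149.6 mol/s = 2ξ₁ + 2ξ₂.
Selectivity: 1ξ₁ / (1ξ₂) = 7.64 → ξ₁ = 7.64 ξ₂.
Substitute: (2·7.64 + 2) ξ₂ = 149.6 → ξ₂ = 8.656 mol/s, ξ₁ = 66.13 mol/s.
Outlet amounts (n = n₀ + Σ ν·ξ):
  R: 364.8 − 2(66.13) − 2(8.656) = 215.2
  V: 0 + 1(66.13) = 66.13
  U: 0 + 1(8.656) = 8.656
  P: 0 + 1(8.656) = 8.656

66.1 mol/s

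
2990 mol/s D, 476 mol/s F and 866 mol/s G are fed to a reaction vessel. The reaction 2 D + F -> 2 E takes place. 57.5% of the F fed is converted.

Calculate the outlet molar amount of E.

547 mol/s

F reacted = 0.575 × 476 = 273.7 mol/s; ν_F = −1, so ξ = 273.7/1 = 273.7 mol/s.
Outlet amounts (n = n₀ + ν ξ):
  D: 2990 − 2(273.7) = 2443
  F: 476 − 1(273.7) = 202.3
  E: 0 + 2(273.7) = 547.4
  G: 866 (inert)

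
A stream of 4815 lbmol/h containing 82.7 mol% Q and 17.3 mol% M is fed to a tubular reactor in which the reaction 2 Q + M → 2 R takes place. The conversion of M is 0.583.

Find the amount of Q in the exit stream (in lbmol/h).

M reacted = 0.583 × 833 = 485.6 lbmol/h; ν_M = −1, so ξ = 485.6/1 = 485.6 lbmol/h.
Outlet amounts (n = n₀ + ν ξ):
  Q: 3982 − 2(485.6) = 3011
  M: 833 − 1(485.6) = 347.4
  R: 0 + 2(485.6) = 971.3

3010 lbmol/h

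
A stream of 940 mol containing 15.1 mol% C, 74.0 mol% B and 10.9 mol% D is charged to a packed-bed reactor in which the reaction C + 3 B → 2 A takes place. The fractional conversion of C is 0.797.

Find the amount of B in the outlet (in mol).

C reacted = 0.797 × 141.9 = 113.1 mol; ν_C = −1, so ξ = 113.1/1 = 113.1 mol.
Outlet amounts (n = n₀ + ν ξ):
  C: 141.9 − 1(113.1) = 28.81
  B: 695.6 − 3(113.1) = 356.2
  A: 0 + 2(113.1) = 226.3
  D: 102.5 (inert)

356 mol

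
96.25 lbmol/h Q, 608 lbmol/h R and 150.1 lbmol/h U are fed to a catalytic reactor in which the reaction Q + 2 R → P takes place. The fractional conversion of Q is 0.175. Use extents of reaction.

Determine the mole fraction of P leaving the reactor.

0.0205

Q reacted = 0.175 × 96.25 = 16.84 lbmol/h; ν_Q = −1, so ξ = 16.84/1 = 16.84 lbmol/h.
Outlet amounts (n = n₀ + ν ξ):
  Q: 96.25 − 1(16.84) = 79.41
  R: 608 − 2(16.84) = 574.3
  P: 0 + 1(16.84) = 16.84
  U: 150.1 (inert)
Total out = 820.7 lbmol/h; y_P = 16.84 / 820.7 = 0.02052.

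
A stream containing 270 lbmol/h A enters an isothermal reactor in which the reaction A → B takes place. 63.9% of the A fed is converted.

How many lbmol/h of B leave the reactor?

173 lbmol/h

A reacted = 0.639 × 270 = 172.5 lbmol/h; ν_A = −1, so ξ = 172.5/1 = 172.5 lbmol/h.
Outlet amounts (n = n₀ + ν ξ):
  A: 270 − 1(172.5) = 97.47
  B: 0 + 1(172.5) = 172.5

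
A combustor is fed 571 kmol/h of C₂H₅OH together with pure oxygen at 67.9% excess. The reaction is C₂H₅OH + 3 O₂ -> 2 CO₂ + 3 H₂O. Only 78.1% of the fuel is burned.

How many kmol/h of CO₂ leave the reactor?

Stoichiometric O₂ = 3 × 571 = 1713 kmol/h; O₂ fed = 1713 × 1.679 = 2876 kmol/h.
Fuel reacted = 0.781 × 571 → ξ = 446 kmol/h.
Outlet (n = n₀ + ν ξ):
  C₂H₅OH: 571 − 1(446) = 125
  O₂: 2876 − 3(446) = 1538
  CO₂: 0 + 2(446) = 891.9
  H₂O: 0 + 3(446) = 1338

892 kmol/h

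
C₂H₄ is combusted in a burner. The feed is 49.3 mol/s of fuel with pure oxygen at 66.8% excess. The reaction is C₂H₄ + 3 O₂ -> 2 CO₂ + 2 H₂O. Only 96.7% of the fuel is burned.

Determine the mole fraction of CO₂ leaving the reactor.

0.322

Stoichiometric O₂ = 3 × 49.3 = 147.9 mol/s; O₂ fed = 147.9 × 1.668 = 246.7 mol/s.
Fuel reacted = 0.967 × 49.3 → ξ = 47.67 mol/s.
Outlet (n = n₀ + ν ξ):
  C₂H₄: 49.3 − 1(47.67) = 1.627
  O₂: 246.7 − 3(47.67) = 103.7
  CO₂: 0 + 2(47.67) = 95.35
  H₂O: 0 + 2(47.67) = 95.35
Total out = 296 mol/s; y_CO₂ = 95.35 / 296 = 0.3221.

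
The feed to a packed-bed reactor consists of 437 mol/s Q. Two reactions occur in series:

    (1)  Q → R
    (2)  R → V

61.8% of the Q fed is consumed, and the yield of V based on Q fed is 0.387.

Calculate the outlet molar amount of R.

Conversion of Q: Q consumed = 1ξ₁ = 0.618 × 437 → ξ₁ = 270.1 mol/s.
Yield of V: 1ξ₂ / 437 = 0.387 → ξ₂ = 169.1 mol/s.
Outlet amounts (n = n₀ + Σ ν·ξ):
  Q: 437 − 1(270.1) = 166.9
  R: 0 + 1(270.1) − 1(169.1) = 100.9
  V: 0 + 1(169.1) = 169.1

101 mol/s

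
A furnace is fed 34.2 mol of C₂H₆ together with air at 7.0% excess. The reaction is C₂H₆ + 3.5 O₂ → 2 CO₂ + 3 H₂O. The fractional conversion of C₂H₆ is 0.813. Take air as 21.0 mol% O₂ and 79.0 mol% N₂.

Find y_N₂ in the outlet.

Stoichiometric O₂ = 3.5 × 34.2 = 119.7 mol; O₂ fed = 119.7 × 1.070 = 128.1 mol.
N₂ fed = 128.1 × 79/21 = 481.8 mol.
Fuel reacted = 0.813 × 34.2 → ξ = 27.8 mol.
Outlet (n = n₀ + ν ξ):
  C₂H₆: 34.2 − 1(27.8) = 6.395
  O₂: 128.1 − 3.5(27.8) = 30.76
  N₂: 481.8 (inert)
  CO₂: 0 + 2(27.8) = 55.61
  H₂O: 0 + 3(27.8) = 83.41
Total out = 658 mol; y_N₂ = 481.8 / 658 = 0.7322.

0.732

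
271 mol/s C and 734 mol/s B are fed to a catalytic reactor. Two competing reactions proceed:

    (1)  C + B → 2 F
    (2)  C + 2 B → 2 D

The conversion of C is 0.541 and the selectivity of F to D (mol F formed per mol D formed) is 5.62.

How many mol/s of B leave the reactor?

565 mol/s

Conversion of C: C consumed = 0.541 × 271 = 146.6 mol/s = 1ξ₁ + 1ξ₂.
Selectivity: 2ξ₁ / (2ξ₂) = 5.62 → ξ₁ = 5.62 ξ₂.
Substitute: (1·5.62 + 1) ξ₂ = 146.6 → ξ₂ = 22.15 mol/s, ξ₁ = 124.5 mol/s.
Outlet amounts (n = n₀ + Σ ν·ξ):
  C: 271 − 1(124.5) − 1(22.15) = 124.4
  B: 734 − 1(124.5) − 2(22.15) = 565.2
  F: 0 + 2(124.5) = 248.9
  D: 0 + 2(22.15) = 44.29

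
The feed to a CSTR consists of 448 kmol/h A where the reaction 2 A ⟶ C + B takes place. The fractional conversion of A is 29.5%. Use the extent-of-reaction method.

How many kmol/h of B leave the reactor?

A reacted = 0.295 × 448 = 132.2 kmol/h; ν_A = −2, so ξ = 132.2/2 = 66.08 kmol/h.
Outlet amounts (n = n₀ + ν ξ):
  A: 448 − 2(66.08) = 315.8
  C: 0 + 1(66.08) = 66.08
  B: 0 + 1(66.08) = 66.08

66.1 kmol/h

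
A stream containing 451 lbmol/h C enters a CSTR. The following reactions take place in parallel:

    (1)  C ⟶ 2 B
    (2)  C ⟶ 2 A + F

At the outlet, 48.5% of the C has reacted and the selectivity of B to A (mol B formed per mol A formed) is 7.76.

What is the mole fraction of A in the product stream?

Conversion of C: C consumed = 0.485 × 451 = 218.7 lbmol/h = 1ξ₁ + 1ξ₂.
Selectivity: 2ξ₁ / (2ξ₂) = 7.76 → ξ₁ = 7.76 ξ₂.
Substitute: (1·7.76 + 1) ξ₂ = 218.7 → ξ₂ = 24.97 lbmol/h, ξ₁ = 193.8 lbmol/h.
Outlet amounts (n = n₀ + Σ ν·ξ):
  C: 451 − 1(193.8) − 1(24.97) = 232.3
  B: 0 + 2(193.8) = 387.5
  A: 0 + 2(24.97) = 49.94
  F: 0 + 1(24.97) = 24.97
Total out = 694.7 lbmol/h; y_A = 49.94 / 694.7 = 0.07189.

0.0719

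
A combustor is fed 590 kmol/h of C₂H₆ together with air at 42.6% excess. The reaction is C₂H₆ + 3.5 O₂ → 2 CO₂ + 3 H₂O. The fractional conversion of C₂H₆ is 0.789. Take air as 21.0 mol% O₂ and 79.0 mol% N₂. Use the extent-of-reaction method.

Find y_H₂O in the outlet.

0.0941

Stoichiometric O₂ = 3.5 × 590 = 2065 kmol/h; O₂ fed = 2065 × 1.426 = 2945 kmol/h.
N₂ fed = 2945 × 79/21 = 11080 kmol/h.
Fuel reacted = 0.789 × 590 → ξ = 465.5 kmol/h.
Outlet (n = n₀ + ν ξ):
  C₂H₆: 590 − 1(465.5) = 124.5
  O₂: 2945 − 3.5(465.5) = 1315
  N₂: 11080 (inert)
  CO₂: 0 + 2(465.5) = 931
  H₂O: 0 + 3(465.5) = 1397
Total out = 14850 kmol/h; y_H₂O = 1397 / 14850 = 0.09407.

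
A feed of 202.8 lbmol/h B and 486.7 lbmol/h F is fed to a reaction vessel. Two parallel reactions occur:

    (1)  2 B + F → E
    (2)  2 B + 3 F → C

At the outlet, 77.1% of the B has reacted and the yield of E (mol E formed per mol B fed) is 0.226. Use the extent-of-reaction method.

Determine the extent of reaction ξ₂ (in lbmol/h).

ξ₂ = 32.3 lbmol/h

Yield of E: 1ξ₁ / 202.8 = 0.226 → ξ₁ = 45.83 lbmol/h.
Conversion of B: 2ξ₁ + 2ξ₂ = 0.771 × 202.8 = 156.4 → ξ₂ = 32.35 lbmol/h.
Outlet amounts (n = n₀ + Σ ν·ξ):
  B: 202.8 − 2(45.83) − 2(32.35) = 46.44
  F: 486.7 − 1(45.83) − 3(32.35) = 343.8
  E: 0 + 1(45.83) = 45.83
  C: 0 + 1(32.35) = 32.35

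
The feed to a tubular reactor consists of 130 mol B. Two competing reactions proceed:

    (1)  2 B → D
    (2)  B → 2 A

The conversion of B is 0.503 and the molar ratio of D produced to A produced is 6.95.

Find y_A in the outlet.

0.0451

Conversion of B: B consumed = 0.503 × 130 = 65.39 mol = 2ξ₁ + 1ξ₂.
Selectivity: 1ξ₁ / (2ξ₂) = 6.95 → ξ₁ = 13.9 ξ₂.
Substitute: (2·13.9 + 1) ξ₂ = 65.39 → ξ₂ = 2.27 mol, ξ₁ = 31.56 mol.
Outlet amounts (n = n₀ + Σ ν·ξ):
  B: 130 − 2(31.56) − 1(2.27) = 64.61
  D: 0 + 1(31.56) = 31.56
  A: 0 + 2(2.27) = 4.541
Total out = 100.7 mol; y_A = 4.541 / 100.7 = 0.04509.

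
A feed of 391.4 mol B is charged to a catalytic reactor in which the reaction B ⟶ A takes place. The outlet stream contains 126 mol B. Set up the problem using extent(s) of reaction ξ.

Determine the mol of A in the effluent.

265 mol

For B: n = n₀ − 1ξ → 126 = 391.4 − 1ξ, giving ξ = 265.4 mol.
Outlet amounts (n = n₀ + ν ξ):
  B: 391.4 − 1(265.4) = 126
  A: 0 + 1(265.4) = 265.4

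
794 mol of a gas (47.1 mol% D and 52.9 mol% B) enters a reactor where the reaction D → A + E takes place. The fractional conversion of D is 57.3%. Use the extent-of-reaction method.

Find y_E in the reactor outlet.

D reacted = 0.573 × 374 = 214.3 mol; ν_D = −1, so ξ = 214.3/1 = 214.3 mol.
Outlet amounts (n = n₀ + ν ξ):
  D: 374 − 1(214.3) = 159.7
  A: 0 + 1(214.3) = 214.3
  E: 0 + 1(214.3) = 214.3
  B: 420 (inert)
Total out = 1008 mol; y_E = 214.3 / 1008 = 0.2125.

0.213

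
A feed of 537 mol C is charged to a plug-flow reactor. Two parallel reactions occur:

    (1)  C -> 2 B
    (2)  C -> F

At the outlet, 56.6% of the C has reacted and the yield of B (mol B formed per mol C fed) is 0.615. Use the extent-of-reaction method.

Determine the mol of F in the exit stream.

139 mol

Yield of B: 2ξ₁ / 537 = 0.615 → ξ₁ = 165.1 mol.
Conversion of C: 1ξ₁ + 1ξ₂ = 0.566 × 537 = 303.9 → ξ₂ = 138.8 mol.
Outlet amounts (n = n₀ + Σ ν·ξ):
  C: 537 − 1(165.1) − 1(138.8) = 233.1
  B: 0 + 2(165.1) = 330.3
  F: 0 + 1(138.8) = 138.8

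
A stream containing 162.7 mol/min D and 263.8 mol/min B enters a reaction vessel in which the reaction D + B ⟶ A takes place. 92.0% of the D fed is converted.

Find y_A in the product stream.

D reacted = 0.92 × 162.7 = 149.7 mol/min; ν_D = −1, so ξ = 149.7/1 = 149.7 mol/min.
Outlet amounts (n = n₀ + ν ξ):
  D: 162.7 − 1(149.7) = 13.02
  B: 263.8 − 1(149.7) = 114.1
  A: 0 + 1(149.7) = 149.7
Total out = 276.8 mol/min; y_A = 149.7 / 276.8 = 0.5407.

0.541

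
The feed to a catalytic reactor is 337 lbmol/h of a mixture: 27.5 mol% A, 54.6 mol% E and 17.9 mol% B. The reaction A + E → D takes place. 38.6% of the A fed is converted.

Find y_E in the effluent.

A reacted = 0.386 × 92.67 = 35.77 lbmol/h; ν_A = −1, so ξ = 35.77/1 = 35.77 lbmol/h.
Outlet amounts (n = n₀ + ν ξ):
  A: 92.67 − 1(35.77) = 56.9
  E: 184 − 1(35.77) = 148.2
  D: 0 + 1(35.77) = 35.77
  B: 60.32 (inert)
Total out = 301.2 lbmol/h; y_E = 148.2 / 301.2 = 0.4921.

0.492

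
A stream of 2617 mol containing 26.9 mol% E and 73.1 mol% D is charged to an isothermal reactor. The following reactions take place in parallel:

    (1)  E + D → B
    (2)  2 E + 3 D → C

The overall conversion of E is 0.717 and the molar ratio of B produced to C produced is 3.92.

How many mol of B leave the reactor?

334 mol

Conversion of E: E consumed = 0.717 × 704 = 504.7 mol = 1ξ₁ + 2ξ₂.
Selectivity: 1ξ₁ / (1ξ₂) = 3.92 → ξ₁ = 3.92 ξ₂.
Substitute: (1·3.92 + 2) ξ₂ = 504.7 → ξ₂ = 85.26 mol, ξ₁ = 334.2 mol.
Outlet amounts (n = n₀ + Σ ν·ξ):
  E: 704 − 1(334.2) − 2(85.26) = 199.2
  D: 1913 − 1(334.2) − 3(85.26) = 1323
  B: 0 + 1(334.2) = 334.2
  C: 0 + 1(85.26) = 85.26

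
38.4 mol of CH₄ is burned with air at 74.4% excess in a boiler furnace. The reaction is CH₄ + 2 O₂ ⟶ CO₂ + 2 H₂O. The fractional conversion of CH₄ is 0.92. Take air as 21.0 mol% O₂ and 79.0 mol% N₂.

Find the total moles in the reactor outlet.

676 mol

Stoichiometric O₂ = 2 × 38.4 = 76.8 mol; O₂ fed = 76.8 × 1.744 = 133.9 mol.
N₂ fed = 133.9 × 79/21 = 503.9 mol.
Fuel reacted = 0.92 × 38.4 → ξ = 35.33 mol.
Outlet (n = n₀ + ν ξ):
  CH₄: 38.4 − 1(35.33) = 3.072
  O₂: 133.9 − 2(35.33) = 63.28
  N₂: 503.9 (inert)
  CO₂: 0 + 1(35.33) = 35.33
  H₂O: 0 + 2(35.33) = 70.66
Total out = 3.072 + 63.28 + 503.9 + 35.33 + 70.66 = 676.2 mol.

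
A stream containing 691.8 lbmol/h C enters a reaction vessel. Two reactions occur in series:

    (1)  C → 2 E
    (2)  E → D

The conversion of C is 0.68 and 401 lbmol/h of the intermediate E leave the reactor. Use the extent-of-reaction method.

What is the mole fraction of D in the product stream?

0.464

Conversion of C: C consumed = 1ξ₁ = 0.68 × 691.8 → ξ₁ = 470.4 lbmol/h.
E balance: n_E = 0 + 2ξ₁ − 1ξ₂ = 401 → ξ₂ = (2·470.4 − 401)/1 = 539.8 lbmol/h.
Outlet amounts (n = n₀ + Σ ν·ξ):
  C: 691.8 − 1(470.4) = 221.4
  E: 0 + 2(470.4) − 1(539.8) = 401
  D: 0 + 1(539.8) = 539.8
Total out = 1162 lbmol/h; y_D = 539.8 / 1162 = 0.4645.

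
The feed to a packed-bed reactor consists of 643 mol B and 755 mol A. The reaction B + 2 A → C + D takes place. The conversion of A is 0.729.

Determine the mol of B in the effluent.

368 mol

A reacted = 0.729 × 755 = 550.4 mol; ν_A = −2, so ξ = 550.4/2 = 275.2 mol.
Outlet amounts (n = n₀ + ν ξ):
  B: 643 − 1(275.2) = 367.8
  A: 755 − 2(275.2) = 204.6
  C: 0 + 1(275.2) = 275.2
  D: 0 + 1(275.2) = 275.2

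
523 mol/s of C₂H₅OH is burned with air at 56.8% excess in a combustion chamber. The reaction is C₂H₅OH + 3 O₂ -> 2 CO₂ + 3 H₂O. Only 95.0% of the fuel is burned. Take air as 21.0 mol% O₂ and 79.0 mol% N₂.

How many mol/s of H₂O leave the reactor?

Stoichiometric O₂ = 3 × 523 = 1569 mol/s; O₂ fed = 1569 × 1.568 = 2460 mol/s.
N₂ fed = 2460 × 79/21 = 9255 mol/s.
Fuel reacted = 0.95 × 523 → ξ = 496.8 mol/s.
Outlet (n = n₀ + ν ξ):
  C₂H₅OH: 523 − 1(496.8) = 26.15
  O₂: 2460 − 3(496.8) = 969.6
  N₂: 9255 (inert)
  CO₂: 0 + 2(496.8) = 993.7
  H₂O: 0 + 3(496.8) = 1491

1490 mol/s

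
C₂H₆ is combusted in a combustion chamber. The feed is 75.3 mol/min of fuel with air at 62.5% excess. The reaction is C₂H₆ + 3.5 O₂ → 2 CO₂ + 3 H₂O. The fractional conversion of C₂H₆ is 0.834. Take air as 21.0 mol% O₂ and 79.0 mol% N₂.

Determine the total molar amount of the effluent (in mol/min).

2150 mol/min

Stoichiometric O₂ = 3.5 × 75.3 = 263.6 mol/min; O₂ fed = 263.6 × 1.625 = 428.3 mol/min.
N₂ fed = 428.3 × 79/21 = 1611 mol/min.
Fuel reacted = 0.834 × 75.3 → ξ = 62.8 mol/min.
Outlet (n = n₀ + ν ξ):
  C₂H₆: 75.3 − 1(62.8) = 12.5
  O₂: 428.3 − 3.5(62.8) = 208.5
  N₂: 1611 (inert)
  CO₂: 0 + 2(62.8) = 125.6
  H₂O: 0 + 3(62.8) = 188.4
Total out = 12.5 + 208.5 + 1611 + 125.6 + 188.4 = 2146 mol/min.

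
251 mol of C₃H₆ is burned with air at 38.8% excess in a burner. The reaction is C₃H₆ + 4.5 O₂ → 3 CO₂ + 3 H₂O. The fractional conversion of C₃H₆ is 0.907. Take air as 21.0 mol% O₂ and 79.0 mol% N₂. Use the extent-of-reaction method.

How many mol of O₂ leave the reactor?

543 mol

Stoichiometric O₂ = 4.5 × 251 = 1130 mol; O₂ fed = 1130 × 1.388 = 1568 mol.
N₂ fed = 1568 × 79/21 = 5898 mol.
Fuel reacted = 0.907 × 251 → ξ = 227.7 mol.
Outlet (n = n₀ + ν ξ):
  C₃H₆: 251 − 1(227.7) = 23.34
  O₂: 1568 − 4.5(227.7) = 543.3
  N₂: 5898 (inert)
  CO₂: 0 + 3(227.7) = 683
  H₂O: 0 + 3(227.7) = 683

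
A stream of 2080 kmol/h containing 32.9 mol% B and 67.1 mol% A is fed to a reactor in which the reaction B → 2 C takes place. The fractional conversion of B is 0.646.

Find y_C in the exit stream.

0.351

B reacted = 0.646 × 684.3 = 442.1 kmol/h; ν_B = −1, so ξ = 442.1/1 = 442.1 kmol/h.
Outlet amounts (n = n₀ + ν ξ):
  B: 684.3 − 1(442.1) = 242.2
  C: 0 + 2(442.1) = 884.1
  A: 1396 (inert)
Total out = 2522 kmol/h; y_C = 884.1 / 2522 = 0.3506.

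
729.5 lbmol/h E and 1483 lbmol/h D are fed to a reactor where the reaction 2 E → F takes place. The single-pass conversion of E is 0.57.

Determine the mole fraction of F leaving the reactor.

E reacted = 0.57 × 729.5 = 415.8 lbmol/h; ν_E = −2, so ξ = 415.8/2 = 207.9 lbmol/h.
Outlet amounts (n = n₀ + ν ξ):
  E: 729.5 − 2(207.9) = 313.7
  F: 0 + 1(207.9) = 207.9
  D: 1483 (inert)
Total out = 2005 lbmol/h; y_F = 207.9 / 2005 = 0.1037.

0.104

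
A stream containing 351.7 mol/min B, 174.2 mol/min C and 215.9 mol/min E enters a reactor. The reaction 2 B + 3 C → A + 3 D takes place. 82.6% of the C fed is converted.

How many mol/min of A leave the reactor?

48 mol/min

C reacted = 0.826 × 174.2 = 143.9 mol/min; ν_C = −3, so ξ = 143.9/3 = 47.96 mol/min.
Outlet amounts (n = n₀ + ν ξ):
  B: 351.7 − 2(47.96) = 255.8
  C: 174.2 − 3(47.96) = 30.31
  A: 0 + 1(47.96) = 47.96
  D: 0 + 3(47.96) = 143.9
  E: 215.9 (inert)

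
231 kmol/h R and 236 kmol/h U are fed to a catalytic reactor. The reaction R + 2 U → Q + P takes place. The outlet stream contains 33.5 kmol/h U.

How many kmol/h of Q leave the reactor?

For U: n = n₀ − 2ξ → 33.5 = 236 − 2ξ, giving ξ = 101.2 kmol/h.
Outlet amounts (n = n₀ + ν ξ):
  R: 231 − 1(101.2) = 129.8
  U: 236 − 2(101.2) = 33.5
  Q: 0 + 1(101.2) = 101.2
  P: 0 + 1(101.2) = 101.2

101 kmol/h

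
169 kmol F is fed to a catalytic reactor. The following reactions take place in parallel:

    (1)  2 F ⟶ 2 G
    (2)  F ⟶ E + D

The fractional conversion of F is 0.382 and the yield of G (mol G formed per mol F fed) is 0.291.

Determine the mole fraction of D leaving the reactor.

0.0834

Yield of G: 2ξ₁ / 169 = 0.291 → ξ₁ = 24.59 kmol.
Conversion of F: 2ξ₁ + 1ξ₂ = 0.382 × 169 = 64.56 → ξ₂ = 15.38 kmol.
Outlet amounts (n = n₀ + Σ ν·ξ):
  F: 169 − 2(24.59) − 1(15.38) = 104.4
  G: 0 + 2(24.59) = 49.18
  E: 0 + 1(15.38) = 15.38
  D: 0 + 1(15.38) = 15.38
Total out = 184.4 kmol; y_D = 15.38 / 184.4 = 0.08341.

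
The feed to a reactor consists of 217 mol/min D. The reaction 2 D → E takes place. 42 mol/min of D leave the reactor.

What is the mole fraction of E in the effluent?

For D: n = n₀ − 2ξ → 42 = 217 − 2ξ, giving ξ = 87.5 mol/min.
Outlet amounts (n = n₀ + ν ξ):
  D: 217 − 2(87.5) = 42
  E: 0 + 1(87.5) = 87.5
Total out = 129.5 mol/min; y_E = 87.5 / 129.5 = 0.6757.

0.676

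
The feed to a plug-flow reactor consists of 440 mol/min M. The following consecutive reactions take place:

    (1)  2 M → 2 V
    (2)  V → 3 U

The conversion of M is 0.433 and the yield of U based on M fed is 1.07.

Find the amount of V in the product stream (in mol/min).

33.6 mol/min

Conversion of M: M consumed = 2ξ₁ = 0.433 × 440 → ξ₁ = 95.26 mol/min.
Yield of U: 3ξ₂ / 440 = 1.07 → ξ₂ = 156.9 mol/min.
Outlet amounts (n = n₀ + Σ ν·ξ):
  M: 440 − 2(95.26) = 249.5
  V: 0 + 2(95.26) − 1(156.9) = 33.59
  U: 0 + 3(156.9) = 470.8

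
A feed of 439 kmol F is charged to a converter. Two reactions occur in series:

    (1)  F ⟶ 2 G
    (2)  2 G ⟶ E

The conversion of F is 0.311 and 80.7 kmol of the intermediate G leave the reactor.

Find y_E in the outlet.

0.201

Conversion of F: F consumed = 1ξ₁ = 0.311 × 439 → ξ₁ = 136.5 kmol.
G balance: n_G = 0 + 2ξ₁ − 2ξ₂ = 80.7 → ξ₂ = (2·136.5 − 80.7)/2 = 96.18 kmol.
Outlet amounts (n = n₀ + Σ ν·ξ):
  F: 439 − 1(136.5) = 302.5
  G: 0 + 2(136.5) − 2(96.18) = 80.7
  E: 0 + 1(96.18) = 96.18
Total out = 479.4 kmol; y_E = 96.18 / 479.4 = 0.2006.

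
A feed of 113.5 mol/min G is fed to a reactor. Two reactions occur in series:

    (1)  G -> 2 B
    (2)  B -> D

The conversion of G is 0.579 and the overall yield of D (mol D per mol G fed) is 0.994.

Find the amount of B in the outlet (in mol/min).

18.6 mol/min

Conversion of G: G consumed = 1ξ₁ = 0.579 × 113.5 → ξ₁ = 65.72 mol/min.
Yield of D: 1ξ₂ / 113.5 = 0.994 → ξ₂ = 112.8 mol/min.
Outlet amounts (n = n₀ + Σ ν·ξ):
  G: 113.5 − 1(65.72) = 47.78
  B: 0 + 2(65.72) − 1(112.8) = 18.61
  D: 0 + 1(112.8) = 112.8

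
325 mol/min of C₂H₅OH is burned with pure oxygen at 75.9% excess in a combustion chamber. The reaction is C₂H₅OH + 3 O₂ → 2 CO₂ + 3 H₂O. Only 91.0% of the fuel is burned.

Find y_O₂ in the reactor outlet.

Stoichiometric O₂ = 3 × 325 = 975 mol/min; O₂ fed = 975 × 1.759 = 1715 mol/min.
Fuel reacted = 0.91 × 325 → ξ = 295.8 mol/min.
Outlet (n = n₀ + ν ξ):
  C₂H₅OH: 325 − 1(295.8) = 29.25
  O₂: 1715 − 3(295.8) = 827.8
  CO₂: 0 + 2(295.8) = 591.5
  H₂O: 0 + 3(295.8) = 887.2
Total out = 2336 mol/min; y_O₂ = 827.8 / 2336 = 0.3544.

0.354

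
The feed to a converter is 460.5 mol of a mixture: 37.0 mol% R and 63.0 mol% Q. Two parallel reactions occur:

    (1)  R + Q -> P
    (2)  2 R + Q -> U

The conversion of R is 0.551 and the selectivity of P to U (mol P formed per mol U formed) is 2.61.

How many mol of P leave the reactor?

Conversion of R: R consumed = 0.551 × 170.4 = 93.88 mol = 1ξ₁ + 2ξ₂.
Selectivity: 1ξ₁ / (1ξ₂) = 2.61 → ξ₁ = 2.61 ξ₂.
Substitute: (1·2.61 + 2) ξ₂ = 93.88 → ξ₂ = 20.36 mol, ξ₁ = 53.15 mol.
Outlet amounts (n = n₀ + Σ ν·ξ):
  R: 170.4 − 1(53.15) − 2(20.36) = 76.5
  Q: 290.1 − 1(53.15) − 1(20.36) = 216.6
  P: 0 + 1(53.15) = 53.15
  U: 0 + 1(20.36) = 20.36

53.2 mol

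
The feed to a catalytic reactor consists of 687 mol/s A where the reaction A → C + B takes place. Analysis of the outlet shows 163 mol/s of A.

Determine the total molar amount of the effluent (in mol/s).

1210 mol/s

For A: n = n₀ − 1ξ → 163 = 687 − 1ξ, giving ξ = 524 mol/s.
Outlet amounts (n = n₀ + ν ξ):
  A: 687 − 1(524) = 163
  C: 0 + 1(524) = 524
  B: 0 + 1(524) = 524
Total out = 163 + 524 + 524 = 1211 mol/s.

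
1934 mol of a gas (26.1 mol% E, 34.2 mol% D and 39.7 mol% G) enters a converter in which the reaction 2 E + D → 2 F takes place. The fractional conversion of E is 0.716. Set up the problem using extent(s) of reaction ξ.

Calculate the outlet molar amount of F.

361 mol

E reacted = 0.716 × 504.8 = 361.4 mol; ν_E = −2, so ξ = 361.4/2 = 180.7 mol.
Outlet amounts (n = n₀ + ν ξ):
  E: 504.8 − 2(180.7) = 143.4
  D: 661.4 − 1(180.7) = 480.7
  F: 0 + 2(180.7) = 361.4
  G: 767.8 (inert)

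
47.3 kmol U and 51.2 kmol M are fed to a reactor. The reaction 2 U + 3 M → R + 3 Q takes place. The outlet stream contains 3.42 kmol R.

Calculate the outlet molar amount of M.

For R: n = n₀ + 1ξ → 3.42 = 0 + 1ξ, giving ξ = 3.42 kmol.
Outlet amounts (n = n₀ + ν ξ):
  U: 47.3 − 2(3.42) = 40.46
  M: 51.2 − 3(3.42) = 40.94
  R: 0 + 1(3.42) = 3.42
  Q: 0 + 3(3.42) = 10.26

40.9 kmol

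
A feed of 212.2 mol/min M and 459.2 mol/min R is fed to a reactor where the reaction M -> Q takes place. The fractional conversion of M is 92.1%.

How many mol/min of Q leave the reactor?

M reacted = 0.921 × 212.2 = 195.4 mol/min; ν_M = −1, so ξ = 195.4/1 = 195.4 mol/min.
Outlet amounts (n = n₀ + ν ξ):
  M: 212.2 − 1(195.4) = 16.76
  Q: 0 + 1(195.4) = 195.4
  R: 459.2 (inert)

195 mol/min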